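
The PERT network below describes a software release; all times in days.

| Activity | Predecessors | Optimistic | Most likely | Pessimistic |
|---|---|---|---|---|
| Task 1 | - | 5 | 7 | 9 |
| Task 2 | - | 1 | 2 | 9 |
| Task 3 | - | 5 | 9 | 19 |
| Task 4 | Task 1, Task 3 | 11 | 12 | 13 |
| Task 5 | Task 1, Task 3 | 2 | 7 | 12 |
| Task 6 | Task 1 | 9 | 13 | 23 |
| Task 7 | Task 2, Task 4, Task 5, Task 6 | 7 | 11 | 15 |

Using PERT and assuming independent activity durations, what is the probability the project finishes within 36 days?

0.866

te_Task 1 = (5 + 4·7 + 9)/6 = 42/6 = 7; σ²_Task 1 = ((9−5)/6)² = 0.444
te_Task 2 = (1 + 4·2 + 9)/6 = 18/6 = 3; σ²_Task 2 = ((9−1)/6)² = 1.778
te_Task 3 = (5 + 4·9 + 19)/6 = 60/6 = 10; σ²_Task 3 = ((19−5)/6)² = 5.444
te_Task 4 = (11 + 4·12 + 13)/6 = 72/6 = 12; σ²_Task 4 = ((13−11)/6)² = 0.111
te_Task 5 = (2 + 4·7 + 12)/6 = 42/6 = 7; σ²_Task 5 = ((12−2)/6)² = 2.778
te_Task 6 = (9 + 4·13 + 23)/6 = 84/6 = 14; σ²_Task 6 = ((23−9)/6)² = 5.444
te_Task 7 = (7 + 4·11 + 15)/6 = 66/6 = 11; σ²_Task 7 = ((15−7)/6)² = 1.778

Forward pass:
ES_Task 1 = 0; EF_Task 1 = 7
ES_Task 2 = 0; EF_Task 2 = 3
ES_Task 3 = 0; EF_Task 3 = 10
ES_Task 4 = max(EF_Task 1=7, EF_Task 3=10) = 10; EF_Task 4 = 10+12 = 22
ES_Task 5 = max(EF_Task 1=7, EF_Task 3=10) = 10; EF_Task 5 = 10+7 = 17
ES_Task 6 = 7; EF_Task 6 = 7+14 = 21
ES_Task 7 = max(EF_Task 2=3, EF_Task 4=22, EF_Task 5=17, EF_Task 6=21) = 22; EF_Task 7 = 22+11 = 33
Expected project duration μ = 33 days. Critical path: Task 3 → Task 4 → Task 7.

Variance along critical path = 5.444 + 0.111 + 1.778 = 7.333; σ = √7.333 = 2.708 days.
Z = (36 − 33) / 2.708 = 1.108
P(T ≤ 36) = Φ(1.108) ≈ 0.866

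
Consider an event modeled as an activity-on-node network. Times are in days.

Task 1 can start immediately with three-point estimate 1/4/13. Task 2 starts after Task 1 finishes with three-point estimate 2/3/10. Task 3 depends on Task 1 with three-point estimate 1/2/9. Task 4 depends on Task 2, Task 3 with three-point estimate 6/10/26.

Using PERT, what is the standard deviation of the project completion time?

te_Task 1 = (1 + 4·4 + 13)/6 = 30/6 = 5; σ²_Task 1 = ((13−1)/6)² = 4.000
te_Task 2 = (2 + 4·3 + 10)/6 = 24/6 = 4; σ²_Task 2 = ((10−2)/6)² = 1.778
te_Task 3 = (1 + 4·2 + 9)/6 = 18/6 = 3; σ²_Task 3 = ((9−1)/6)² = 1.778
te_Task 4 = (6 + 4·10 + 26)/6 = 72/6 = 12; σ²_Task 4 = ((26−6)/6)² = 11.111

Forward pass:
ES_Task 1 = 0; EF_Task 1 = 5
ES_Task 2 = 5; EF_Task 2 = 5+4 = 9
ES_Task 3 = 5; EF_Task 3 = 5+3 = 8
ES_Task 4 = max(EF_Task 2=9, EF_Task 3=8) = 9; EF_Task 4 = 9+12 = 21
Expected project duration μ = 21 days. Critical path: Task 1 → Task 2 → Task 4.

Variance along critical path = 4.000 + 1.778 + 11.111 = 16.889
σ = √16.889 = 4.110 days

4.11 days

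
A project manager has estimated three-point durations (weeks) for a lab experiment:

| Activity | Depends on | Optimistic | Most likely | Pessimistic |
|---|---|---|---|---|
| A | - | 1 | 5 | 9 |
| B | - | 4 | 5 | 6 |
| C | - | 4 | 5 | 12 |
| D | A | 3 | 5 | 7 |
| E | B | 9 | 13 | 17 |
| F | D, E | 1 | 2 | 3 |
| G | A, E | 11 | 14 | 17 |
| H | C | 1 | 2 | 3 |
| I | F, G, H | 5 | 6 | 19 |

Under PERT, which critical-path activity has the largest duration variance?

I

te_A = (1 + 4·5 + 9)/6 = 30/6 = 5; σ²_A = ((9−1)/6)² = 1.778
te_B = (4 + 4·5 + 6)/6 = 30/6 = 5; σ²_B = ((6−4)/6)² = 0.111
te_C = (4 + 4·5 + 12)/6 = 36/6 = 6; σ²_C = ((12−4)/6)² = 1.778
te_D = (3 + 4·5 + 7)/6 = 30/6 = 5; σ²_D = ((7−3)/6)² = 0.444
te_E = (9 + 4·13 + 17)/6 = 78/6 = 13; σ²_E = ((17−9)/6)² = 1.778
te_F = (1 + 4·2 + 3)/6 = 12/6 = 2; σ²_F = ((3−1)/6)² = 0.111
te_G = (11 + 4·14 + 17)/6 = 84/6 = 14; σ²_G = ((17−11)/6)² = 1.000
te_H = (1 + 4·2 + 3)/6 = 12/6 = 2; σ²_H = ((3−1)/6)² = 0.111
te_I = (5 + 4·6 + 19)/6 = 48/6 = 8; σ²_I = ((19−5)/6)² = 5.444

Forward pass:
ES_A = 0; EF_A = 5
ES_B = 0; EF_B = 5
ES_C = 0; EF_C = 6
ES_D = 5; EF_D = 5+5 = 10
ES_E = 5; EF_E = 5+13 = 18
ES_F = max(EF_D=10, EF_E=18) = 18; EF_F = 18+2 = 20
ES_G = max(EF_A=5, EF_E=18) = 18; EF_G = 18+14 = 32
ES_H = 6; EF_H = 6+2 = 8
ES_I = max(EF_F=20, EF_G=32, EF_H=8) = 32; EF_I = 32+8 = 40
Expected project duration μ = 40 weeks. Critical path: B → E → G → I.

Variances on critical path: σ²_B=0.111, σ²_E=1.778, σ²_G=1.000, σ²_I=5.444.
Largest is σ²_I = 5.444.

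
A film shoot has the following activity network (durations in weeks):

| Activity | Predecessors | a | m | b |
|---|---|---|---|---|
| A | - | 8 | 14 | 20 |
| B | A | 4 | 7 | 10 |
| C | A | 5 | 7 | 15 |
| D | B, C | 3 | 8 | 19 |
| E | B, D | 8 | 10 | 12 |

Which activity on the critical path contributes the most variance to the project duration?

D

te_A = (8 + 4·14 + 20)/6 = 84/6 = 14; σ²_A = ((20−8)/6)² = 4.000
te_B = (4 + 4·7 + 10)/6 = 42/6 = 7; σ²_B = ((10−4)/6)² = 1.000
te_C = (5 + 4·7 + 15)/6 = 48/6 = 8; σ²_C = ((15−5)/6)² = 2.778
te_D = (3 + 4·8 + 19)/6 = 54/6 = 9; σ²_D = ((19−3)/6)² = 7.111
te_E = (8 + 4·10 + 12)/6 = 60/6 = 10; σ²_E = ((12−8)/6)² = 0.444

Forward pass:
ES_A = 0; EF_A = 14
ES_B = 14; EF_B = 14+7 = 21
ES_C = 14; EF_C = 14+8 = 22
ES_D = max(EF_B=21, EF_C=22) = 22; EF_D = 22+9 = 31
ES_E = max(EF_B=21, EF_D=31) = 31; EF_E = 31+10 = 41
Expected project duration μ = 41 weeks. Critical path: A → C → D → E.

Variances on critical path: σ²_A=4.000, σ²_C=2.778, σ²_D=7.111, σ²_E=0.444.
Largest is σ²_D = 7.111.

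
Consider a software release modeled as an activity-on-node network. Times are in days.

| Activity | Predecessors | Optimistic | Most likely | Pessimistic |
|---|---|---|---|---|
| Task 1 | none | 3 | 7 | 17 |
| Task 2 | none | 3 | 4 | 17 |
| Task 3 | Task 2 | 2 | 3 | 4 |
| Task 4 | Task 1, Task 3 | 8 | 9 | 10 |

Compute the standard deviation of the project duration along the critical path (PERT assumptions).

te_Task 1 = (3 + 4·7 + 17)/6 = 48/6 = 8; σ²_Task 1 = ((17−3)/6)² = 5.444
te_Task 2 = (3 + 4·4 + 17)/6 = 36/6 = 6; σ²_Task 2 = ((17−3)/6)² = 5.444
te_Task 3 = (2 + 4·3 + 4)/6 = 18/6 = 3; σ²_Task 3 = ((4−2)/6)² = 0.111
te_Task 4 = (8 + 4·9 + 10)/6 = 54/6 = 9; σ²_Task 4 = ((10−8)/6)² = 0.111

Forward pass:
ES_Task 1 = 0; EF_Task 1 = 8
ES_Task 2 = 0; EF_Task 2 = 6
ES_Task 3 = 6; EF_Task 3 = 6+3 = 9
ES_Task 4 = max(EF_Task 1=8, EF_Task 3=9) = 9; EF_Task 4 = 9+9 = 18
Expected project duration μ = 18 days. Critical path: Task 2 → Task 3 → Task 4.

Variance along critical path = 5.444 + 0.111 + 0.111 = 5.667
σ = √5.667 = 2.380 days

2.38 days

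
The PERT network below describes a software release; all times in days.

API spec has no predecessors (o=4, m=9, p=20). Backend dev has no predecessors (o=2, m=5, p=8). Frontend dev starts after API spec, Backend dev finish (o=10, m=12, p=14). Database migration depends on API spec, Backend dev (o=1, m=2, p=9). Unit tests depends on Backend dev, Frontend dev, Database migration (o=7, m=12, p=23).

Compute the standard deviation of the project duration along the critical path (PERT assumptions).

te_API spec = (4 + 4·9 + 20)/6 = 60/6 = 10; σ²_API spec = ((20−4)/6)² = 7.111
te_Backend dev = (2 + 4·5 + 8)/6 = 30/6 = 5; σ²_Backend dev = ((8−2)/6)² = 1.000
te_Frontend dev = (10 + 4·12 + 14)/6 = 72/6 = 12; σ²_Frontend dev = ((14−10)/6)² = 0.444
te_Database migration = (1 + 4·2 + 9)/6 = 18/6 = 3; σ²_Database migration = ((9−1)/6)² = 1.778
te_Unit tests = (7 + 4·12 + 23)/6 = 78/6 = 13; σ²_Unit tests = ((23−7)/6)² = 7.111

Forward pass:
ES_API spec = 0; EF_API spec = 10
ES_Backend dev = 0; EF_Backend dev = 5
ES_Frontend dev = max(EF_API spec=10, EF_Backend dev=5) = 10; EF_Frontend dev = 10+12 = 22
ES_Database migration = max(EF_API spec=10, EF_Backend dev=5) = 10; EF_Database migration = 10+3 = 13
ES_Unit tests = max(EF_Backend dev=5, EF_Frontend dev=22, EF_Database migration=13) = 22; EF_Unit tests = 22+13 = 35
Expected project duration μ = 35 days. Critical path: API spec → Frontend dev → Unit tests.

Variance along critical path = 7.111 + 0.444 + 7.111 = 14.667
σ = √14.667 = 3.830 days

3.83 days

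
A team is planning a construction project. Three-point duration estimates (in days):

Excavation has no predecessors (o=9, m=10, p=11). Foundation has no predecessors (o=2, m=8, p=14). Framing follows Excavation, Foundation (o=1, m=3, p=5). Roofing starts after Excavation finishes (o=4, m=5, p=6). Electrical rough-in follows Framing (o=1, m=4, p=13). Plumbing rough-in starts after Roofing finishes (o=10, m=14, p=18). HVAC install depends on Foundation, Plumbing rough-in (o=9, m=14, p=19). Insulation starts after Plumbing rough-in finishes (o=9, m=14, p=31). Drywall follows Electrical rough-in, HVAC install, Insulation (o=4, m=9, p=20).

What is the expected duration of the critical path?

te_Excavation = (9 + 4·10 + 11)/6 = 60/6 = 10
te_Foundation = (2 + 4·8 + 14)/6 = 48/6 = 8
te_Framing = (1 + 4·3 + 5)/6 = 18/6 = 3
te_Roofing = (4 + 4·5 + 6)/6 = 30/6 = 5
te_Electrical rough-in = (1 + 4·4 + 13)/6 = 30/6 = 5
te_Plumbing rough-in = (10 + 4·14 + 18)/6 = 84/6 = 14
te_HVAC install = (9 + 4·14 + 19)/6 = 84/6 = 14
te_Insulation = (9 + 4·14 + 31)/6 = 96/6 = 16
te_Drywall = (4 + 4·9 + 20)/6 = 60/6 = 10

Forward pass:
ES_Excavation = 0; EF_Excavation = 10
ES_Foundation = 0; EF_Foundation = 8
ES_Framing = max(EF_Excavation=10, EF_Foundation=8) = 10; EF_Framing = 10+3 = 13
ES_Roofing = 10; EF_Roofing = 10+5 = 15
ES_Electrical rough-in = 13; EF_Electrical rough-in = 13+5 = 18
ES_Plumbing rough-in = 15; EF_Plumbing rough-in = 15+14 = 29
ES_HVAC install = max(EF_Foundation=8, EF_Plumbing rough-in=29) = 29; EF_HVAC install = 29+14 = 43
ES_Insulation = 29; EF_Insulation = 29+16 = 45
ES_Drywall = max(EF_Electrical rough-in=18, EF_HVAC install=43, EF_Insulation=45) = 45; EF_Drywall = 45+10 = 55
Expected project duration μ = 55 days. Critical path: Excavation → Roofing → Plumbing rough-in → Insulation → Drywall.

55 days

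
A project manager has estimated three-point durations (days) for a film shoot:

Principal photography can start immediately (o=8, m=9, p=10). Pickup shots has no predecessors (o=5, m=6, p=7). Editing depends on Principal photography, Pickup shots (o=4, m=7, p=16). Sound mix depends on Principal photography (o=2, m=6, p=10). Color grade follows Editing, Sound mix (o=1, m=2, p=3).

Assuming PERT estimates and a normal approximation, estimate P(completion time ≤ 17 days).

te_Principal photography = (8 + 4·9 + 10)/6 = 54/6 = 9; σ²_Principal photography = ((10−8)/6)² = 0.111
te_Pickup shots = (5 + 4·6 + 7)/6 = 36/6 = 6; σ²_Pickup shots = ((7−5)/6)² = 0.111
te_Editing = (4 + 4·7 + 16)/6 = 48/6 = 8; σ²_Editing = ((16−4)/6)² = 4.000
te_Sound mix = (2 + 4·6 + 10)/6 = 36/6 = 6; σ²_Sound mix = ((10−2)/6)² = 1.778
te_Color grade = (1 + 4·2 + 3)/6 = 12/6 = 2; σ²_Color grade = ((3−1)/6)² = 0.111

Forward pass:
ES_Principal photography = 0; EF_Principal photography = 9
ES_Pickup shots = 0; EF_Pickup shots = 6
ES_Editing = max(EF_Principal photography=9, EF_Pickup shots=6) = 9; EF_Editing = 9+8 = 17
ES_Sound mix = 9; EF_Sound mix = 9+6 = 15
ES_Color grade = max(EF_Editing=17, EF_Sound mix=15) = 17; EF_Color grade = 17+2 = 19
Expected project duration μ = 19 days. Critical path: Principal photography → Editing → Color grade.

Variance along critical path = 0.111 + 4.000 + 0.111 = 4.222; σ = √4.222 = 2.055 days.
Z = (17 − 19) / 2.055 = -0.973
P(T ≤ 17) = Φ(-0.973) ≈ 0.165

0.165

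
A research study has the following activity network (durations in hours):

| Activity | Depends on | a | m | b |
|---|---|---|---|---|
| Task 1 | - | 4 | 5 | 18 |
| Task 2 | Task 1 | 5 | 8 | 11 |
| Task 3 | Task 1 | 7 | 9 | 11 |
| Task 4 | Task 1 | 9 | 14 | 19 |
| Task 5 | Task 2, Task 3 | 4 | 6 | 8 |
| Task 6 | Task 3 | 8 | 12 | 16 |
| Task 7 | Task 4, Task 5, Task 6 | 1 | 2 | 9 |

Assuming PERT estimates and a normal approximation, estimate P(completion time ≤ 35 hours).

te_Task 1 = (4 + 4·5 + 18)/6 = 42/6 = 7; σ²_Task 1 = ((18−4)/6)² = 5.444
te_Task 2 = (5 + 4·8 + 11)/6 = 48/6 = 8; σ²_Task 2 = ((11−5)/6)² = 1.000
te_Task 3 = (7 + 4·9 + 11)/6 = 54/6 = 9; σ²_Task 3 = ((11−7)/6)² = 0.444
te_Task 4 = (9 + 4·14 + 19)/6 = 84/6 = 14; σ²_Task 4 = ((19−9)/6)² = 2.778
te_Task 5 = (4 + 4·6 + 8)/6 = 36/6 = 6; σ²_Task 5 = ((8−4)/6)² = 0.444
te_Task 6 = (8 + 4·12 + 16)/6 = 72/6 = 12; σ²_Task 6 = ((16−8)/6)² = 1.778
te_Task 7 = (1 + 4·2 + 9)/6 = 18/6 = 3; σ²_Task 7 = ((9−1)/6)² = 1.778

Forward pass:
ES_Task 1 = 0; EF_Task 1 = 7
ES_Task 2 = 7; EF_Task 2 = 7+8 = 15
ES_Task 3 = 7; EF_Task 3 = 7+9 = 16
ES_Task 4 = 7; EF_Task 4 = 7+14 = 21
ES_Task 5 = max(EF_Task 2=15, EF_Task 3=16) = 16; EF_Task 5 = 16+6 = 22
ES_Task 6 = 16; EF_Task 6 = 16+12 = 28
ES_Task 7 = max(EF_Task 4=21, EF_Task 5=22, EF_Task 6=28) = 28; EF_Task 7 = 28+3 = 31
Expected project duration μ = 31 hours. Critical path: Task 1 → Task 3 → Task 6 → Task 7.

Variance along critical path = 5.444 + 0.444 + 1.778 + 1.778 = 9.444; σ = √9.444 = 3.073 hours.
Z = (35 − 31) / 3.073 = 1.302
P(T ≤ 35) = Φ(1.302) ≈ 0.903

0.903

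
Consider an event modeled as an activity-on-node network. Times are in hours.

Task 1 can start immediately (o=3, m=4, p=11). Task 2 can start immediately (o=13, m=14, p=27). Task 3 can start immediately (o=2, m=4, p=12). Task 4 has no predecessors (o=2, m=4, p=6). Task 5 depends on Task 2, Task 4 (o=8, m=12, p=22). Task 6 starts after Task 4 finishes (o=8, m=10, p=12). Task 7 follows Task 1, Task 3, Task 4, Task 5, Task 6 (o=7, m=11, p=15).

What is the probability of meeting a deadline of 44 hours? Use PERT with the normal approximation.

0.869

te_Task 1 = (3 + 4·4 + 11)/6 = 30/6 = 5; σ²_Task 1 = ((11−3)/6)² = 1.778
te_Task 2 = (13 + 4·14 + 27)/6 = 96/6 = 16; σ²_Task 2 = ((27−13)/6)² = 5.444
te_Task 3 = (2 + 4·4 + 12)/6 = 30/6 = 5; σ²_Task 3 = ((12−2)/6)² = 2.778
te_Task 4 = (2 + 4·4 + 6)/6 = 24/6 = 4; σ²_Task 4 = ((6−2)/6)² = 0.444
te_Task 5 = (8 + 4·12 + 22)/6 = 78/6 = 13; σ²_Task 5 = ((22−8)/6)² = 5.444
te_Task 6 = (8 + 4·10 + 12)/6 = 60/6 = 10; σ²_Task 6 = ((12−8)/6)² = 0.444
te_Task 7 = (7 + 4·11 + 15)/6 = 66/6 = 11; σ²_Task 7 = ((15−7)/6)² = 1.778

Forward pass:
ES_Task 1 = 0; EF_Task 1 = 5
ES_Task 2 = 0; EF_Task 2 = 16
ES_Task 3 = 0; EF_Task 3 = 5
ES_Task 4 = 0; EF_Task 4 = 4
ES_Task 5 = max(EF_Task 2=16, EF_Task 4=4) = 16; EF_Task 5 = 16+13 = 29
ES_Task 6 = 4; EF_Task 6 = 4+10 = 14
ES_Task 7 = max(EF_Task 1=5, EF_Task 3=5, EF_Task 4=4, EF_Task 5=29, EF_Task 6=14) = 29; EF_Task 7 = 29+11 = 40
Expected project duration μ = 40 hours. Critical path: Task 2 → Task 5 → Task 7.

Variance along critical path = 5.444 + 5.444 + 1.778 = 12.667; σ = √12.667 = 3.559 hours.
Z = (44 − 40) / 3.559 = 1.124
P(T ≤ 44) = Φ(1.124) ≈ 0.869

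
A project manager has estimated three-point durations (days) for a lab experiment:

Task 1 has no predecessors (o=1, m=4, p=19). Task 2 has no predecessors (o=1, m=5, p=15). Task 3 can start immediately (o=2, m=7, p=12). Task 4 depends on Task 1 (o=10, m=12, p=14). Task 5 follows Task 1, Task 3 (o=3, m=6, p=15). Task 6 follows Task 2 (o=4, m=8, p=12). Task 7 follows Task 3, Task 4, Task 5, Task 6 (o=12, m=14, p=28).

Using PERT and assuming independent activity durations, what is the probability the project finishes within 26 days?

te_Task 1 = (1 + 4·4 + 19)/6 = 36/6 = 6; σ²_Task 1 = ((19−1)/6)² = 9.000
te_Task 2 = (1 + 4·5 + 15)/6 = 36/6 = 6; σ²_Task 2 = ((15−1)/6)² = 5.444
te_Task 3 = (2 + 4·7 + 12)/6 = 42/6 = 7; σ²_Task 3 = ((12−2)/6)² = 2.778
te_Task 4 = (10 + 4·12 + 14)/6 = 72/6 = 12; σ²_Task 4 = ((14−10)/6)² = 0.444
te_Task 5 = (3 + 4·6 + 15)/6 = 42/6 = 7; σ²_Task 5 = ((15−3)/6)² = 4.000
te_Task 6 = (4 + 4·8 + 12)/6 = 48/6 = 8; σ²_Task 6 = ((12−4)/6)² = 1.778
te_Task 7 = (12 + 4·14 + 28)/6 = 96/6 = 16; σ²_Task 7 = ((28−12)/6)² = 7.111

Forward pass:
ES_Task 1 = 0; EF_Task 1 = 6
ES_Task 2 = 0; EF_Task 2 = 6
ES_Task 3 = 0; EF_Task 3 = 7
ES_Task 4 = 6; EF_Task 4 = 6+12 = 18
ES_Task 5 = max(EF_Task 1=6, EF_Task 3=7) = 7; EF_Task 5 = 7+7 = 14
ES_Task 6 = 6; EF_Task 6 = 6+8 = 14
ES_Task 7 = max(EF_Task 3=7, EF_Task 4=18, EF_Task 5=14, EF_Task 6=14) = 18; EF_Task 7 = 18+16 = 34
Expected project duration μ = 34 days. Critical path: Task 1 → Task 4 → Task 7.

Variance along critical path = 9.000 + 0.444 + 7.111 = 16.556; σ = √16.556 = 4.069 days.
Z = (26 − 34) / 4.069 = -1.966
P(T ≤ 26) = Φ(-1.966) ≈ 0.025

0.025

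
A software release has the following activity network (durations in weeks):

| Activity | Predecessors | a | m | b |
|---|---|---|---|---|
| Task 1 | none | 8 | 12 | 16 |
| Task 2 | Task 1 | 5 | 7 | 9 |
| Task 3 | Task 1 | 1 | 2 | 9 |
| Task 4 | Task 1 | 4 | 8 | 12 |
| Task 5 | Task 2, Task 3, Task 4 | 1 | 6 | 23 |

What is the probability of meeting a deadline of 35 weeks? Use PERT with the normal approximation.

te_Task 1 = (8 + 4·12 + 16)/6 = 72/6 = 12; σ²_Task 1 = ((16−8)/6)² = 1.778
te_Task 2 = (5 + 4·7 + 9)/6 = 42/6 = 7; σ²_Task 2 = ((9−5)/6)² = 0.444
te_Task 3 = (1 + 4·2 + 9)/6 = 18/6 = 3; σ²_Task 3 = ((9−1)/6)² = 1.778
te_Task 4 = (4 + 4·8 + 12)/6 = 48/6 = 8; σ²_Task 4 = ((12−4)/6)² = 1.778
te_Task 5 = (1 + 4·6 + 23)/6 = 48/6 = 8; σ²_Task 5 = ((23−1)/6)² = 13.444

Forward pass:
ES_Task 1 = 0; EF_Task 1 = 12
ES_Task 2 = 12; EF_Task 2 = 12+7 = 19
ES_Task 3 = 12; EF_Task 3 = 12+3 = 15
ES_Task 4 = 12; EF_Task 4 = 12+8 = 20
ES_Task 5 = max(EF_Task 2=19, EF_Task 3=15, EF_Task 4=20) = 20; EF_Task 5 = 20+8 = 28
Expected project duration μ = 28 weeks. Critical path: Task 1 → Task 4 → Task 5.

Variance along critical path = 1.778 + 1.778 + 13.444 = 17.000; σ = √17.000 = 4.123 weeks.
Z = (35 − 28) / 4.123 = 1.698
P(T ≤ 35) = Φ(1.698) ≈ 0.955

0.955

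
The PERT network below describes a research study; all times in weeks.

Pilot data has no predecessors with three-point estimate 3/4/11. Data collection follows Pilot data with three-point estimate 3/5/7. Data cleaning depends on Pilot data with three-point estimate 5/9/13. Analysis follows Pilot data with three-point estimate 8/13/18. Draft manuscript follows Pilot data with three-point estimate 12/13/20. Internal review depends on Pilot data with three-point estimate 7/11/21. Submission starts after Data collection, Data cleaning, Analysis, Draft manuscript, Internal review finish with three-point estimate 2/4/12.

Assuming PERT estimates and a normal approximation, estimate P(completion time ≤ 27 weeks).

0.883

te_Pilot data = (3 + 4·4 + 11)/6 = 30/6 = 5; σ²_Pilot data = ((11−3)/6)² = 1.778
te_Data collection = (3 + 4·5 + 7)/6 = 30/6 = 5; σ²_Data collection = ((7−3)/6)² = 0.444
te_Data cleaning = (5 + 4·9 + 13)/6 = 54/6 = 9; σ²_Data cleaning = ((13−5)/6)² = 1.778
te_Analysis = (8 + 4·13 + 18)/6 = 78/6 = 13; σ²_Analysis = ((18−8)/6)² = 2.778
te_Draft manuscript = (12 + 4·13 + 20)/6 = 84/6 = 14; σ²_Draft manuscript = ((20−12)/6)² = 1.778
te_Internal review = (7 + 4·11 + 21)/6 = 72/6 = 12; σ²_Internal review = ((21−7)/6)² = 5.444
te_Submission = (2 + 4·4 + 12)/6 = 30/6 = 5; σ²_Submission = ((12−2)/6)² = 2.778

Forward pass:
ES_Pilot data = 0; EF_Pilot data = 5
ES_Data collection = 5; EF_Data collection = 5+5 = 10
ES_Data cleaning = 5; EF_Data cleaning = 5+9 = 14
ES_Analysis = 5; EF_Analysis = 5+13 = 18
ES_Draft manuscript = 5; EF_Draft manuscript = 5+14 = 19
ES_Internal review = 5; EF_Internal review = 5+12 = 17
ES_Submission = max(EF_Data collection=10, EF_Data cleaning=14, EF_Analysis=18, EF_Draft manuscript=19, EF_Internal review=17) = 19; EF_Submission = 19+5 = 24
Expected project duration μ = 24 weeks. Critical path: Pilot data → Draft manuscript → Submission.

Variance along critical path = 1.778 + 1.778 + 2.778 = 6.333; σ = √6.333 = 2.517 weeks.
Z = (27 − 24) / 2.517 = 1.192
P(T ≤ 27) = Φ(1.192) ≈ 0.883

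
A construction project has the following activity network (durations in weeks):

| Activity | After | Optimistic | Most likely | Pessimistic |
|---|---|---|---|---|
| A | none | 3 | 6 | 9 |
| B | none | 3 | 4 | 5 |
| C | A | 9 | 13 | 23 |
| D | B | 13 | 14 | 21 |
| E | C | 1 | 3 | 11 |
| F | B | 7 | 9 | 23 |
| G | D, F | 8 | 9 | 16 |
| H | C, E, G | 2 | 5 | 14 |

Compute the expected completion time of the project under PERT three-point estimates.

35 weeks

te_A = (3 + 4·6 + 9)/6 = 36/6 = 6
te_B = (3 + 4·4 + 5)/6 = 24/6 = 4
te_C = (9 + 4·13 + 23)/6 = 84/6 = 14
te_D = (13 + 4·14 + 21)/6 = 90/6 = 15
te_E = (1 + 4·3 + 11)/6 = 24/6 = 4
te_F = (7 + 4·9 + 23)/6 = 66/6 = 11
te_G = (8 + 4·9 + 16)/6 = 60/6 = 10
te_H = (2 + 4·5 + 14)/6 = 36/6 = 6

Forward pass:
ES_A = 0; EF_A = 6
ES_B = 0; EF_B = 4
ES_C = 6; EF_C = 6+14 = 20
ES_D = 4; EF_D = 4+15 = 19
ES_E = 20; EF_E = 20+4 = 24
ES_F = 4; EF_F = 4+11 = 15
ES_G = max(EF_D=19, EF_F=15) = 19; EF_G = 19+10 = 29
ES_H = max(EF_C=20, EF_E=24, EF_G=29) = 29; EF_H = 29+6 = 35
Expected project duration μ = 35 weeks. Critical path: B → D → G → H.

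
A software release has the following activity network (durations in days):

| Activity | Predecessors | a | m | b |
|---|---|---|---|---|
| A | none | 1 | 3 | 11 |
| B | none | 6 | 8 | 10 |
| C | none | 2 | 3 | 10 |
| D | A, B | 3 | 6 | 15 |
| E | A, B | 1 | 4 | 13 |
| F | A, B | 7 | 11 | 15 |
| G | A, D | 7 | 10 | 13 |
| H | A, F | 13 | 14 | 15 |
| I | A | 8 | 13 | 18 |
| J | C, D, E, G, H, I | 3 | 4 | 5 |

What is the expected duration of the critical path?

te_A = (1 + 4·3 + 11)/6 = 24/6 = 4
te_B = (6 + 4·8 + 10)/6 = 48/6 = 8
te_C = (2 + 4·3 + 10)/6 = 24/6 = 4
te_D = (3 + 4·6 + 15)/6 = 42/6 = 7
te_E = (1 + 4·4 + 13)/6 = 30/6 = 5
te_F = (7 + 4·11 + 15)/6 = 66/6 = 11
te_G = (7 + 4·10 + 13)/6 = 60/6 = 10
te_H = (13 + 4·14 + 15)/6 = 84/6 = 14
te_I = (8 + 4·13 + 18)/6 = 78/6 = 13
te_J = (3 + 4·4 + 5)/6 = 24/6 = 4

Forward pass:
ES_A = 0; EF_A = 4
ES_B = 0; EF_B = 8
ES_C = 0; EF_C = 4
ES_D = max(EF_A=4, EF_B=8) = 8; EF_D = 8+7 = 15
ES_E = max(EF_A=4, EF_B=8) = 8; EF_E = 8+5 = 13
ES_F = max(EF_A=4, EF_B=8) = 8; EF_F = 8+11 = 19
ES_G = max(EF_A=4, EF_D=15) = 15; EF_G = 15+10 = 25
ES_H = max(EF_A=4, EF_F=19) = 19; EF_H = 19+14 = 33
ES_I = 4; EF_I = 4+13 = 17
ES_J = max(EF_C=4, EF_D=15, EF_E=13, EF_G=25, EF_H=33, EF_I=17) = 33; EF_J = 33+4 = 37
Expected project duration μ = 37 days. Critical path: B → F → H → J.

37 days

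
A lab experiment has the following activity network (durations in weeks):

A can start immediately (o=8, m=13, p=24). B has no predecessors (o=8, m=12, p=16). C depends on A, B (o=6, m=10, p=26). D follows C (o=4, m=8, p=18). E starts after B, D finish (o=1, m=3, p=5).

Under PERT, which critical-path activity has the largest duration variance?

C

te_A = (8 + 4·13 + 24)/6 = 84/6 = 14; σ²_A = ((24−8)/6)² = 7.111
te_B = (8 + 4·12 + 16)/6 = 72/6 = 12; σ²_B = ((16−8)/6)² = 1.778
te_C = (6 + 4·10 + 26)/6 = 72/6 = 12; σ²_C = ((26−6)/6)² = 11.111
te_D = (4 + 4·8 + 18)/6 = 54/6 = 9; σ²_D = ((18−4)/6)² = 5.444
te_E = (1 + 4·3 + 5)/6 = 18/6 = 3; σ²_E = ((5−1)/6)² = 0.444

Forward pass:
ES_A = 0; EF_A = 14
ES_B = 0; EF_B = 12
ES_C = max(EF_A=14, EF_B=12) = 14; EF_C = 14+12 = 26
ES_D = 26; EF_D = 26+9 = 35
ES_E = max(EF_B=12, EF_D=35) = 35; EF_E = 35+3 = 38
Expected project duration μ = 38 weeks. Critical path: A → C → D → E.

Variances on critical path: σ²_A=7.111, σ²_C=11.111, σ²_D=5.444, σ²_E=0.444.
Largest is σ²_C = 11.111.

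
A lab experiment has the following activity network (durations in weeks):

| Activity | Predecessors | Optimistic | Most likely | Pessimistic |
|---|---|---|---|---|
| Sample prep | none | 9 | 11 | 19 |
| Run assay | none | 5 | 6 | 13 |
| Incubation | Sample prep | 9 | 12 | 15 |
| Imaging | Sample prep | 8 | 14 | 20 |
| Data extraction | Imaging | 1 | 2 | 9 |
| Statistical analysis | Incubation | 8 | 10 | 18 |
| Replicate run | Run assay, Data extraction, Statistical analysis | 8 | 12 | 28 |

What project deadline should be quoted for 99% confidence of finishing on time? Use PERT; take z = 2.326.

58.8 weeks

te_Sample prep = (9 + 4·11 + 19)/6 = 72/6 = 12; σ²_Sample prep = ((19−9)/6)² = 2.778
te_Run assay = (5 + 4·6 + 13)/6 = 42/6 = 7; σ²_Run assay = ((13−5)/6)² = 1.778
te_Incubation = (9 + 4·12 + 15)/6 = 72/6 = 12; σ²_Incubation = ((15−9)/6)² = 1.000
te_Imaging = (8 + 4·14 + 20)/6 = 84/6 = 14; σ²_Imaging = ((20−8)/6)² = 4.000
te_Data extraction = (1 + 4·2 + 9)/6 = 18/6 = 3; σ²_Data extraction = ((9−1)/6)² = 1.778
te_Statistical analysis = (8 + 4·10 + 18)/6 = 66/6 = 11; σ²_Statistical analysis = ((18−8)/6)² = 2.778
te_Replicate run = (8 + 4·12 + 28)/6 = 84/6 = 14; σ²_Replicate run = ((28−8)/6)² = 11.111

Forward pass:
ES_Sample prep = 0; EF_Sample prep = 12
ES_Run assay = 0; EF_Run assay = 7
ES_Incubation = 12; EF_Incubation = 12+12 = 24
ES_Imaging = 12; EF_Imaging = 12+14 = 26
ES_Data extraction = 26; EF_Data extraction = 26+3 = 29
ES_Statistical analysis = 24; EF_Statistical analysis = 24+11 = 35
ES_Replicate run = max(EF_Run assay=7, EF_Data extraction=29, EF_Statistical analysis=35) = 35; EF_Replicate run = 35+14 = 49
Expected project duration μ = 49 weeks. Critical path: Sample prep → Incubation → Statistical analysis → Replicate run.

Variance along critical path = 2.778 + 1.000 + 2.778 + 11.111 = 17.667; σ = 4.203 weeks.
D = μ + z·σ = 49 + 2.326·4.203 = 58.8 weeks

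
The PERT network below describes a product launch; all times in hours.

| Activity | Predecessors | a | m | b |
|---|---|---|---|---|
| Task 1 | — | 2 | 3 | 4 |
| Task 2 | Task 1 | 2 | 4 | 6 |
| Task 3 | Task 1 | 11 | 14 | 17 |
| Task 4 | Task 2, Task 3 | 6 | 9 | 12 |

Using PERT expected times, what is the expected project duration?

te_Task 1 = (2 + 4·3 + 4)/6 = 18/6 = 3
te_Task 2 = (2 + 4·4 + 6)/6 = 24/6 = 4
te_Task 3 = (11 + 4·14 + 17)/6 = 84/6 = 14
te_Task 4 = (6 + 4·9 + 12)/6 = 54/6 = 9

Forward pass:
ES_Task 1 = 0; EF_Task 1 = 3
ES_Task 2 = 3; EF_Task 2 = 3+4 = 7
ES_Task 3 = 3; EF_Task 3 = 3+14 = 17
ES_Task 4 = max(EF_Task 2=7, EF_Task 3=17) = 17; EF_Task 4 = 17+9 = 26
Expected project duration μ = 26 hours. Critical path: Task 1 → Task 3 → Task 4.

26 hours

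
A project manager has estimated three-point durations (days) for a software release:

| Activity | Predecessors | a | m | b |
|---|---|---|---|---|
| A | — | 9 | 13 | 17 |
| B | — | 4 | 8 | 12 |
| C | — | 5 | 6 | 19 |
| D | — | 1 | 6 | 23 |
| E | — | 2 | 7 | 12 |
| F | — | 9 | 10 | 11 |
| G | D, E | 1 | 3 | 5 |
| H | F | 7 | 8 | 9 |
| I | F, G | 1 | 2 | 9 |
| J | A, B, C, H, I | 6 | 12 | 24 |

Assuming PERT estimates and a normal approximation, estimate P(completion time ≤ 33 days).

te_A = (9 + 4·13 + 17)/6 = 78/6 = 13; σ²_A = ((17−9)/6)² = 1.778
te_B = (4 + 4·8 + 12)/6 = 48/6 = 8; σ²_B = ((12−4)/6)² = 1.778
te_C = (5 + 4·6 + 19)/6 = 48/6 = 8; σ²_C = ((19−5)/6)² = 5.444
te_D = (1 + 4·6 + 23)/6 = 48/6 = 8; σ²_D = ((23−1)/6)² = 13.444
te_E = (2 + 4·7 + 12)/6 = 42/6 = 7; σ²_E = ((12−2)/6)² = 2.778
te_F = (9 + 4·10 + 11)/6 = 60/6 = 10; σ²_F = ((11−9)/6)² = 0.111
te_G = (1 + 4·3 + 5)/6 = 18/6 = 3; σ²_G = ((5−1)/6)² = 0.444
te_H = (7 + 4·8 + 9)/6 = 48/6 = 8; σ²_H = ((9−7)/6)² = 0.111
te_I = (1 + 4·2 + 9)/6 = 18/6 = 3; σ²_I = ((9−1)/6)² = 1.778
te_J = (6 + 4·12 + 24)/6 = 78/6 = 13; σ²_J = ((24−6)/6)² = 9.000

Forward pass:
ES_A = 0; EF_A = 13
ES_B = 0; EF_B = 8
ES_C = 0; EF_C = 8
ES_D = 0; EF_D = 8
ES_E = 0; EF_E = 7
ES_F = 0; EF_F = 10
ES_G = max(EF_D=8, EF_E=7) = 8; EF_G = 8+3 = 11
ES_H = 10; EF_H = 10+8 = 18
ES_I = max(EF_F=10, EF_G=11) = 11; EF_I = 11+3 = 14
ES_J = max(EF_A=13, EF_B=8, EF_C=8, EF_H=18, EF_I=14) = 18; EF_J = 18+13 = 31
Expected project duration μ = 31 days. Critical path: F → H → J.

Variance along critical path = 0.111 + 0.111 + 9.000 = 9.222; σ = √9.222 = 3.037 days.
Z = (33 − 31) / 3.037 = 0.659
P(T ≤ 33) = Φ(0.659) ≈ 0.745

0.745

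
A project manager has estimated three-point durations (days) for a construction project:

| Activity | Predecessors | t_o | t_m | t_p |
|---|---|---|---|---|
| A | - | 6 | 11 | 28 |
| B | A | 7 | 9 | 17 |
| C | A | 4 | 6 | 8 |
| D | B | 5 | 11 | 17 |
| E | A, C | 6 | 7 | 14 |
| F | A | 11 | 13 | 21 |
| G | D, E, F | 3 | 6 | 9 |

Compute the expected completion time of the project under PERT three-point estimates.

te_A = (6 + 4·11 + 28)/6 = 78/6 = 13
te_B = (7 + 4·9 + 17)/6 = 60/6 = 10
te_C = (4 + 4·6 + 8)/6 = 36/6 = 6
te_D = (5 + 4·11 + 17)/6 = 66/6 = 11
te_E = (6 + 4·7 + 14)/6 = 48/6 = 8
te_F = (11 + 4·13 + 21)/6 = 84/6 = 14
te_G = (3 + 4·6 + 9)/6 = 36/6 = 6

Forward pass:
ES_A = 0; EF_A = 13
ES_B = 13; EF_B = 13+10 = 23
ES_C = 13; EF_C = 13+6 = 19
ES_D = 23; EF_D = 23+11 = 34
ES_E = max(EF_A=13, EF_C=19) = 19; EF_E = 19+8 = 27
ES_F = 13; EF_F = 13+14 = 27
ES_G = max(EF_D=34, EF_E=27, EF_F=27) = 34; EF_G = 34+6 = 40
Expected project duration μ = 40 days. Critical path: A → B → D → G.

40 days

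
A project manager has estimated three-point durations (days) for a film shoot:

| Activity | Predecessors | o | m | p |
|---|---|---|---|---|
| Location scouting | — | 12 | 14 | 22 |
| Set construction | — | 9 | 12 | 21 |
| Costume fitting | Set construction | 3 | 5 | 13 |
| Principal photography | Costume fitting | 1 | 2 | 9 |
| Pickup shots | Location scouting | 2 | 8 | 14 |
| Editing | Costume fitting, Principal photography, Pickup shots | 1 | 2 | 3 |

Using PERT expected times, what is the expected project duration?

te_Location scouting = (12 + 4·14 + 22)/6 = 90/6 = 15
te_Set construction = (9 + 4·12 + 21)/6 = 78/6 = 13
te_Costume fitting = (3 + 4·5 + 13)/6 = 36/6 = 6
te_Principal photography = (1 + 4·2 + 9)/6 = 18/6 = 3
te_Pickup shots = (2 + 4·8 + 14)/6 = 48/6 = 8
te_Editing = (1 + 4·2 + 3)/6 = 12/6 = 2

Forward pass:
ES_Location scouting = 0; EF_Location scouting = 15
ES_Set construction = 0; EF_Set construction = 13
ES_Costume fitting = 13; EF_Costume fitting = 13+6 = 19
ES_Principal photography = 19; EF_Principal photography = 19+3 = 22
ES_Pickup shots = 15; EF_Pickup shots = 15+8 = 23
ES_Editing = max(EF_Costume fitting=19, EF_Principal photography=22, EF_Pickup shots=23) = 23; EF_Editing = 23+2 = 25
Expected project duration μ = 25 days. Critical path: Location scouting → Pickup shots → Editing.

25 days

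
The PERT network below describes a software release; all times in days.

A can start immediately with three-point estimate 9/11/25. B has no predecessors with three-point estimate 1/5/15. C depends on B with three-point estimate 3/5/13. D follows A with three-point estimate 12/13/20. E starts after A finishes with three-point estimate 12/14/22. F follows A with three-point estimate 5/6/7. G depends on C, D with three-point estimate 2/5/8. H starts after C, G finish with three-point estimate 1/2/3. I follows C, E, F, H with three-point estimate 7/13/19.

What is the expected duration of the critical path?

te_A = (9 + 4·11 + 25)/6 = 78/6 = 13
te_B = (1 + 4·5 + 15)/6 = 36/6 = 6
te_C = (3 + 4·5 + 13)/6 = 36/6 = 6
te_D = (12 + 4·13 + 20)/6 = 84/6 = 14
te_E = (12 + 4·14 + 22)/6 = 90/6 = 15
te_F = (5 + 4·6 + 7)/6 = 36/6 = 6
te_G = (2 + 4·5 + 8)/6 = 30/6 = 5
te_H = (1 + 4·2 + 3)/6 = 12/6 = 2
te_I = (7 + 4·13 + 19)/6 = 78/6 = 13

Forward pass:
ES_A = 0; EF_A = 13
ES_B = 0; EF_B = 6
ES_C = 6; EF_C = 6+6 = 12
ES_D = 13; EF_D = 13+14 = 27
ES_E = 13; EF_E = 13+15 = 28
ES_F = 13; EF_F = 13+6 = 19
ES_G = max(EF_C=12, EF_D=27) = 27; EF_G = 27+5 = 32
ES_H = max(EF_C=12, EF_G=32) = 32; EF_H = 32+2 = 34
ES_I = max(EF_C=12, EF_E=28, EF_F=19, EF_H=34) = 34; EF_I = 34+13 = 47
Expected project duration μ = 47 days. Critical path: A → D → G → H → I.

47 days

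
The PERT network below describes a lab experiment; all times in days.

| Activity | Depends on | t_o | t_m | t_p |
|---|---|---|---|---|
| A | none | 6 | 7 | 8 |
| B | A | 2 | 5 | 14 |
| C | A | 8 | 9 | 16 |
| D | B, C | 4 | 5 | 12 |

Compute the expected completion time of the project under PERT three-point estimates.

te_A = (6 + 4·7 + 8)/6 = 42/6 = 7
te_B = (2 + 4·5 + 14)/6 = 36/6 = 6
te_C = (8 + 4·9 + 16)/6 = 60/6 = 10
te_D = (4 + 4·5 + 12)/6 = 36/6 = 6

Forward pass:
ES_A = 0; EF_A = 7
ES_B = 7; EF_B = 7+6 = 13
ES_C = 7; EF_C = 7+10 = 17
ES_D = max(EF_B=13, EF_C=17) = 17; EF_D = 17+6 = 23
Expected project duration μ = 23 days. Critical path: A → C → D.

23 days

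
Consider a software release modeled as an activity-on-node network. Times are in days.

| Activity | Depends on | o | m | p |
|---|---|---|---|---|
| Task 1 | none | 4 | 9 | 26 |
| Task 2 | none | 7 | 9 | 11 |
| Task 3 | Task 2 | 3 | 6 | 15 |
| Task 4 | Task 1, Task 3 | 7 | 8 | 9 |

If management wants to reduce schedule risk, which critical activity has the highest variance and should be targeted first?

te_Task 1 = (4 + 4·9 + 26)/6 = 66/6 = 11; σ²_Task 1 = ((26−4)/6)² = 13.444
te_Task 2 = (7 + 4·9 + 11)/6 = 54/6 = 9; σ²_Task 2 = ((11−7)/6)² = 0.444
te_Task 3 = (3 + 4·6 + 15)/6 = 42/6 = 7; σ²_Task 3 = ((15−3)/6)² = 4.000
te_Task 4 = (7 + 4·8 + 9)/6 = 48/6 = 8; σ²_Task 4 = ((9−7)/6)² = 0.111

Forward pass:
ES_Task 1 = 0; EF_Task 1 = 11
ES_Task 2 = 0; EF_Task 2 = 9
ES_Task 3 = 9; EF_Task 3 = 9+7 = 16
ES_Task 4 = max(EF_Task 1=11, EF_Task 3=16) = 16; EF_Task 4 = 16+8 = 24
Expected project duration μ = 24 days. Critical path: Task 2 → Task 3 → Task 4.

Variances on critical path: σ²_Task 2=0.444, σ²_Task 3=4.000, σ²_Task 4=0.111.
Largest is σ²_Task 3 = 4.000.

Task 3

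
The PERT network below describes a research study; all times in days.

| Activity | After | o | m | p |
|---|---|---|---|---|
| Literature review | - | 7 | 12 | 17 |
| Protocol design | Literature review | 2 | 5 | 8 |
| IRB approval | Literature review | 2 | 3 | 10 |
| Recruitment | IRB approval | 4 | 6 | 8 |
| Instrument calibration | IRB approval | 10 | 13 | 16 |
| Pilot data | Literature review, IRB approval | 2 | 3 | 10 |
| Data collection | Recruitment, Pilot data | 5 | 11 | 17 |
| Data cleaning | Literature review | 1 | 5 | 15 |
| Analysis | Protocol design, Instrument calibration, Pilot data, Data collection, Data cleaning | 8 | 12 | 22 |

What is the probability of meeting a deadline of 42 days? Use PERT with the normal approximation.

0.146

te_Literature review = (7 + 4·12 + 17)/6 = 72/6 = 12; σ²_Literature review = ((17−7)/6)² = 2.778
te_Protocol design = (2 + 4·5 + 8)/6 = 30/6 = 5; σ²_Protocol design = ((8−2)/6)² = 1.000
te_IRB approval = (2 + 4·3 + 10)/6 = 24/6 = 4; σ²_IRB approval = ((10−2)/6)² = 1.778
te_Recruitment = (4 + 4·6 + 8)/6 = 36/6 = 6; σ²_Recruitment = ((8−4)/6)² = 0.444
te_Instrument calibration = (10 + 4·13 + 16)/6 = 78/6 = 13; σ²_Instrument calibration = ((16−10)/6)² = 1.000
te_Pilot data = (2 + 4·3 + 10)/6 = 24/6 = 4; σ²_Pilot data = ((10−2)/6)² = 1.778
te_Data collection = (5 + 4·11 + 17)/6 = 66/6 = 11; σ²_Data collection = ((17−5)/6)² = 4.000
te_Data cleaning = (1 + 4·5 + 15)/6 = 36/6 = 6; σ²_Data cleaning = ((15−1)/6)² = 5.444
te_Analysis = (8 + 4·12 + 22)/6 = 78/6 = 13; σ²_Analysis = ((22−8)/6)² = 5.444

Forward pass:
ES_Literature review = 0; EF_Literature review = 12
ES_Protocol design = 12; EF_Protocol design = 12+5 = 17
ES_IRB approval = 12; EF_IRB approval = 12+4 = 16
ES_Recruitment = 16; EF_Recruitment = 16+6 = 22
ES_Instrument calibration = 16; EF_Instrument calibration = 16+13 = 29
ES_Pilot data = max(EF_Literature review=12, EF_IRB approval=16) = 16; EF_Pilot data = 16+4 = 20
ES_Data collection = max(EF_Recruitment=22, EF_Pilot data=20) = 22; EF_Data collection = 22+11 = 33
ES_Data cleaning = 12; EF_Data cleaning = 12+6 = 18
ES_Analysis = max(EF_Protocol design=17, EF_Instrument calibration=29, EF_Pilot data=20, EF_Data collection=33, EF_Data cleaning=18) = 33; EF_Analysis = 33+13 = 46
Expected project duration μ = 46 days. Critical path: Literature review → IRB approval → Recruitment → Data collection → Analysis.

Variance along critical path = 2.778 + 1.778 + 0.444 + 4.000 + 5.444 = 14.444; σ = √14.444 = 3.801 days.
Z = (42 − 46) / 3.801 = -1.052
P(T ≤ 42) = Φ(-1.052) ≈ 0.146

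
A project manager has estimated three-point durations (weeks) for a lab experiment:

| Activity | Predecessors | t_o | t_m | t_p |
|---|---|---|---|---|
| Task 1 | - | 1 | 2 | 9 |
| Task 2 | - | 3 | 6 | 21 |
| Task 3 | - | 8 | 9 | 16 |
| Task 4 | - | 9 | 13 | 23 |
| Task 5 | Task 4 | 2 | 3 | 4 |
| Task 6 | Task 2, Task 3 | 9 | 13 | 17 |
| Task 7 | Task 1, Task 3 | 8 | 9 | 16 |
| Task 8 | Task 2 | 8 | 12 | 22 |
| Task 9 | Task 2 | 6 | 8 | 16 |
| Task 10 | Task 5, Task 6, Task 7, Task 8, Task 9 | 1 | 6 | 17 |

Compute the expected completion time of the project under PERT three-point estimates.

30 weeks

te_Task 1 = (1 + 4·2 + 9)/6 = 18/6 = 3
te_Task 2 = (3 + 4·6 + 21)/6 = 48/6 = 8
te_Task 3 = (8 + 4·9 + 16)/6 = 60/6 = 10
te_Task 4 = (9 + 4·13 + 23)/6 = 84/6 = 14
te_Task 5 = (2 + 4·3 + 4)/6 = 18/6 = 3
te_Task 6 = (9 + 4·13 + 17)/6 = 78/6 = 13
te_Task 7 = (8 + 4·9 + 16)/6 = 60/6 = 10
te_Task 8 = (8 + 4·12 + 22)/6 = 78/6 = 13
te_Task 9 = (6 + 4·8 + 16)/6 = 54/6 = 9
te_Task 10 = (1 + 4·6 + 17)/6 = 42/6 = 7

Forward pass:
ES_Task 1 = 0; EF_Task 1 = 3
ES_Task 2 = 0; EF_Task 2 = 8
ES_Task 3 = 0; EF_Task 3 = 10
ES_Task 4 = 0; EF_Task 4 = 14
ES_Task 5 = 14; EF_Task 5 = 14+3 = 17
ES_Task 6 = max(EF_Task 2=8, EF_Task 3=10) = 10; EF_Task 6 = 10+13 = 23
ES_Task 7 = max(EF_Task 1=3, EF_Task 3=10) = 10; EF_Task 7 = 10+10 = 20
ES_Task 8 = 8; EF_Task 8 = 8+13 = 21
ES_Task 9 = 8; EF_Task 9 = 8+9 = 17
ES_Task 10 = max(EF_Task 5=17, EF_Task 6=23, EF_Task 7=20, EF_Task 8=21, EF_Task 9=17) = 23; EF_Task 10 = 23+7 = 30
Expected project duration μ = 30 weeks. Critical path: Task 3 → Task 6 → Task 10.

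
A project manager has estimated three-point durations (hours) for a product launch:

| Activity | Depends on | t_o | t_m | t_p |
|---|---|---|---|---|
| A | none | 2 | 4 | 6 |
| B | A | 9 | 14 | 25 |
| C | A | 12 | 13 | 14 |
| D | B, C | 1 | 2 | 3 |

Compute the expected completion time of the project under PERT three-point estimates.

te_A = (2 + 4·4 + 6)/6 = 24/6 = 4
te_B = (9 + 4·14 + 25)/6 = 90/6 = 15
te_C = (12 + 4·13 + 14)/6 = 78/6 = 13
te_D = (1 + 4·2 + 3)/6 = 12/6 = 2

Forward pass:
ES_A = 0; EF_A = 4
ES_B = 4; EF_B = 4+15 = 19
ES_C = 4; EF_C = 4+13 = 17
ES_D = max(EF_B=19, EF_C=17) = 19; EF_D = 19+2 = 21
Expected project duration μ = 21 hours. Critical path: A → B → D.

21 hours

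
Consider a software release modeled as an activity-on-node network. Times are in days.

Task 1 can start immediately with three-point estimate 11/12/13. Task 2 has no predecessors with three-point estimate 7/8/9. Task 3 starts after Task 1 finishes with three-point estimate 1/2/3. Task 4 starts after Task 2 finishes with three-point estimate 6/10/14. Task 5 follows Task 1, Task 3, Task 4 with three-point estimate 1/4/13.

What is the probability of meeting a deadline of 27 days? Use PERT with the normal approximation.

0.950

te_Task 1 = (11 + 4·12 + 13)/6 = 72/6 = 12; σ²_Task 1 = ((13−11)/6)² = 0.111
te_Task 2 = (7 + 4·8 + 9)/6 = 48/6 = 8; σ²_Task 2 = ((9−7)/6)² = 0.111
te_Task 3 = (1 + 4·2 + 3)/6 = 12/6 = 2; σ²_Task 3 = ((3−1)/6)² = 0.111
te_Task 4 = (6 + 4·10 + 14)/6 = 60/6 = 10; σ²_Task 4 = ((14−6)/6)² = 1.778
te_Task 5 = (1 + 4·4 + 13)/6 = 30/6 = 5; σ²_Task 5 = ((13−1)/6)² = 4.000

Forward pass:
ES_Task 1 = 0; EF_Task 1 = 12
ES_Task 2 = 0; EF_Task 2 = 8
ES_Task 3 = 12; EF_Task 3 = 12+2 = 14
ES_Task 4 = 8; EF_Task 4 = 8+10 = 18
ES_Task 5 = max(EF_Task 1=12, EF_Task 3=14, EF_Task 4=18) = 18; EF_Task 5 = 18+5 = 23
Expected project duration μ = 23 days. Critical path: Task 2 → Task 4 → Task 5.

Variance along critical path = 0.111 + 1.778 + 4.000 = 5.889; σ = √5.889 = 2.427 days.
Z = (27 − 23) / 2.427 = 1.648
P(T ≤ 27) = Φ(1.648) ≈ 0.950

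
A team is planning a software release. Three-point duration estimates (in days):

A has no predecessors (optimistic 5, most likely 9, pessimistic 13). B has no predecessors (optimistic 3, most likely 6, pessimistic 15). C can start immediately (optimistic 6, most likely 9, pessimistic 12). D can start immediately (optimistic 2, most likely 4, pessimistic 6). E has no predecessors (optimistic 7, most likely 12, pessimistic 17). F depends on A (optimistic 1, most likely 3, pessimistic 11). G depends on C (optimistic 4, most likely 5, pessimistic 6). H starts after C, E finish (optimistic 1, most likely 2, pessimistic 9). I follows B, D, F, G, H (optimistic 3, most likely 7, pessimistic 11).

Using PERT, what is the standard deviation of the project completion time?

te_A = (5 + 4·9 + 13)/6 = 54/6 = 9; σ²_A = ((13−5)/6)² = 1.778
te_B = (3 + 4·6 + 15)/6 = 42/6 = 7; σ²_B = ((15−3)/6)² = 4.000
te_C = (6 + 4·9 + 12)/6 = 54/6 = 9; σ²_C = ((12−6)/6)² = 1.000
te_D = (2 + 4·4 + 6)/6 = 24/6 = 4; σ²_D = ((6−2)/6)² = 0.444
te_E = (7 + 4·12 + 17)/6 = 72/6 = 12; σ²_E = ((17−7)/6)² = 2.778
te_F = (1 + 4·3 + 11)/6 = 24/6 = 4; σ²_F = ((11−1)/6)² = 2.778
te_G = (4 + 4·5 + 6)/6 = 30/6 = 5; σ²_G = ((6−4)/6)² = 0.111
te_H = (1 + 4·2 + 9)/6 = 18/6 = 3; σ²_H = ((9−1)/6)² = 1.778
te_I = (3 + 4·7 + 11)/6 = 42/6 = 7; σ²_I = ((11−3)/6)² = 1.778

Forward pass:
ES_A = 0; EF_A = 9
ES_B = 0; EF_B = 7
ES_C = 0; EF_C = 9
ES_D = 0; EF_D = 4
ES_E = 0; EF_E = 12
ES_F = 9; EF_F = 9+4 = 13
ES_G = 9; EF_G = 9+5 = 14
ES_H = max(EF_C=9, EF_E=12) = 12; EF_H = 12+3 = 15
ES_I = max(EF_B=7, EF_D=4, EF_F=13, EF_G=14, EF_H=15) = 15; EF_I = 15+7 = 22
Expected project duration μ = 22 days. Critical path: E → H → I.

Variance along critical path = 2.778 + 1.778 + 1.778 = 6.333
σ = √6.333 = 2.517 days

2.52 days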